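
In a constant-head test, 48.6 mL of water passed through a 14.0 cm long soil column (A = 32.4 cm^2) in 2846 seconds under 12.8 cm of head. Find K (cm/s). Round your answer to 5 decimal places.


Step 1: K = Q * L / (A * t * h)
Step 2: Numerator = 48.6 * 14.0 = 680.4
Step 3: Denominator = 32.4 * 2846 * 12.8 = 1180293.12
Step 4: K = 680.4 / 1180293.12 = 0.00058 cm/s

0.00058


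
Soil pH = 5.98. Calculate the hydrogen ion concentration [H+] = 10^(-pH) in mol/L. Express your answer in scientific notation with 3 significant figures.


Step 1: [H+] = 10^(-pH)
Step 2: [H+] = 10^(-5.98)
Step 3: [H+] = 1.05e-06 mol/L

1.05e-06


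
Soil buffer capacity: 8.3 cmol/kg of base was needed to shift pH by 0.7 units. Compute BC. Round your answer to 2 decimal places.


Step 1: BC = change in base / change in pH
Step 2: BC = 8.3 / 0.7
Step 3: BC = 11.86 cmol/(kg*pH unit)

11.86


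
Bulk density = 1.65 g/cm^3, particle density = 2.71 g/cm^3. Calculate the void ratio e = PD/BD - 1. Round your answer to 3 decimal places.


Step 1: e = PD / BD - 1
Step 2: e = 2.71 / 1.65 - 1
Step 3: e = 1.64242 - 1
Step 4: e = 0.642

0.642


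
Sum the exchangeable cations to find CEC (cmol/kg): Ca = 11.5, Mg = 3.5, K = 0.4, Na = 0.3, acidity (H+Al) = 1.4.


Step 1: CEC = Ca + Mg + K + Na + (H+Al)
Step 2: CEC = 11.5 + 3.5 + 0.4 + 0.3 + 1.4
Step 3: CEC = 17.1 cmol/kg

17.1


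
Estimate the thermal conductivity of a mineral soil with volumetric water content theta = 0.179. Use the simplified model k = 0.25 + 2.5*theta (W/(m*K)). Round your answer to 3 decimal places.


Step 1: k = 0.25 + 2.5 * theta
Step 2: k = 0.25 + 2.5 * 0.179
Step 3: k = 0.25 + 0.448
Step 4: k = 0.698 W/(m*K)

0.698


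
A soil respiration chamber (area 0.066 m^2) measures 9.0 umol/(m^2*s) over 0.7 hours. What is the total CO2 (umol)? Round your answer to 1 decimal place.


Step 1: Convert time to seconds: 0.7 hr * 3600 = 2520.0 s
Step 2: Total = flux * area * time_s
Step 3: Total = 9.0 * 0.066 * 2520.0
Step 4: Total = 1496.9 umol

1496.9


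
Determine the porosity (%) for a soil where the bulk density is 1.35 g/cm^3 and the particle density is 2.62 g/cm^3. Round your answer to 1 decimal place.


Step 1: Formula: n = 100 * (1 - BD / PD)
Step 2: n = 100 * (1 - 1.35 / 2.62)
Step 3: n = 100 * (1 - 0.51527)
Step 4: n = 48.5%

48.5


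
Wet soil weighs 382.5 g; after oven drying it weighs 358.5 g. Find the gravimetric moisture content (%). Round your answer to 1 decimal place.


Step 1: Water mass = wet - dry = 382.5 - 358.5 = 24.0 g
Step 2: w = 100 * water mass / dry mass
Step 3: w = 100 * 24.0 / 358.5 = 6.7%

6.7


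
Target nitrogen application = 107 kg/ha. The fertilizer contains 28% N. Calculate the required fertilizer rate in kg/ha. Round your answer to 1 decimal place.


Step 1: Fertilizer rate = target N / (N content / 100)
Step 2: Rate = 107 / (28 / 100)
Step 3: Rate = 107 / 0.28
Step 4: Rate = 382.1 kg/ha

382.1


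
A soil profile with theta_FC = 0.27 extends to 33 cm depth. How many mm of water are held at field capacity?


Step 1: Water (mm) = theta_FC * depth (cm) * 10
Step 2: Water = 0.27 * 33 * 10
Step 3: Water = 89.1 mm

89.1


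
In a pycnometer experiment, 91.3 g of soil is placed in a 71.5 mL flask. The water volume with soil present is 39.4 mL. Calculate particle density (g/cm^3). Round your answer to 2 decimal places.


Step 1: Volume of solids = flask volume - water volume with soil
Step 2: V_solids = 71.5 - 39.4 = 32.1 mL
Step 3: Particle density = mass / V_solids = 91.3 / 32.1 = 2.84 g/cm^3

2.84


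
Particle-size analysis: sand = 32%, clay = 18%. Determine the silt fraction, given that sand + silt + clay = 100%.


Step 1: sand + silt + clay = 100%
Step 2: silt = 100 - sand - clay
Step 3: silt = 100 - 32 - 18
Step 4: silt = 50%

50


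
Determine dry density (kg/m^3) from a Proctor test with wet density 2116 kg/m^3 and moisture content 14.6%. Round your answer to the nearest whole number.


Step 1: Dry density = wet density / (1 + w/100)
Step 2: Dry density = 2116 / (1 + 14.6/100)
Step 3: Dry density = 2116 / 1.146
Step 4: Dry density = 1846 kg/m^3

1846


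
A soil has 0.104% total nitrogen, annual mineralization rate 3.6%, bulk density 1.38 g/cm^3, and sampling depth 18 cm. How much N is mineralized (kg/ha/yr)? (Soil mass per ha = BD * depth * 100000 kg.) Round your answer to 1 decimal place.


Step 1: Soil mass per ha = BD * depth * 100000 = 1.38 * 18 * 100000 = 2484000 kg
Step 2: Total N pool = soil mass * N%/100 = 2484000 * 0.104/100 = 2583.36 kg/ha
Step 3: N mineralized = N pool * rate%/100 = 2583.36 * 3.6/100 = 93.0 kg/ha/yr

93.0


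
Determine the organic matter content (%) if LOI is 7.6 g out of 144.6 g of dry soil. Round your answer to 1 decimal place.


Step 1: OM% = 100 * LOI / sample mass
Step 2: OM = 100 * 7.6 / 144.6
Step 3: OM = 5.3%

5.3


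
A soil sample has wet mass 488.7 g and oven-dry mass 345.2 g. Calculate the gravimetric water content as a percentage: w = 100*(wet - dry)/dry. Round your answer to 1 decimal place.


Step 1: Water mass = wet - dry = 488.7 - 345.2 = 143.5 g
Step 2: w = 100 * water mass / dry mass
Step 3: w = 100 * 143.5 / 345.2 = 41.6%

41.6


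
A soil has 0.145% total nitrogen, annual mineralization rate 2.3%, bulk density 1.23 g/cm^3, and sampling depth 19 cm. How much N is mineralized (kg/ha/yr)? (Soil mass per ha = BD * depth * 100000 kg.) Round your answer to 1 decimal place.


Step 1: Soil mass per ha = BD * depth * 100000 = 1.23 * 19 * 100000 = 2337000 kg
Step 2: Total N pool = soil mass * N%/100 = 2337000 * 0.145/100 = 3388.65 kg/ha
Step 3: N mineralized = N pool * rate%/100 = 3388.65 * 2.3/100 = 77.9 kg/ha/yr

77.9


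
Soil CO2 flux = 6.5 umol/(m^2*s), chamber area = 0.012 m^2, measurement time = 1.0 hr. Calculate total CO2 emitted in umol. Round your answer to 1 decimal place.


Step 1: Convert time to seconds: 1.0 hr * 3600 = 3600.0 s
Step 2: Total = flux * area * time_s
Step 3: Total = 6.5 * 0.012 * 3600.0
Step 4: Total = 280.8 umol

280.8


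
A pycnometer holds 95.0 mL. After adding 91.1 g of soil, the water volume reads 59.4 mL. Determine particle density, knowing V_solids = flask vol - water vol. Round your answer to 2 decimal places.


Step 1: Volume of solids = flask volume - water volume with soil
Step 2: V_solids = 95.0 - 59.4 = 35.6 mL
Step 3: Particle density = mass / V_solids = 91.1 / 35.6 = 2.56 g/cm^3

2.56


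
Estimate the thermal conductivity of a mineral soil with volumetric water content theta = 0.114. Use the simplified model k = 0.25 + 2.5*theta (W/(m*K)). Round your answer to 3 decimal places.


Step 1: k = 0.25 + 2.5 * theta
Step 2: k = 0.25 + 2.5 * 0.114
Step 3: k = 0.25 + 0.285
Step 4: k = 0.535 W/(m*K)

0.535


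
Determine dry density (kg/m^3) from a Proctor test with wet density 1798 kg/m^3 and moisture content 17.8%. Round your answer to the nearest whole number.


Step 1: Dry density = wet density / (1 + w/100)
Step 2: Dry density = 1798 / (1 + 17.8/100)
Step 3: Dry density = 1798 / 1.178
Step 4: Dry density = 1526 kg/m^3

1526


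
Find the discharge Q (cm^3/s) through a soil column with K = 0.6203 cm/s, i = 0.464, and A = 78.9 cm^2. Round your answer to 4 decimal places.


Step 1: Apply Darcy's law: Q = K * i * A
Step 2: Q = 0.6203 * 0.464 * 78.9
Step 3: Q = 22.7089 cm^3/s

22.7089


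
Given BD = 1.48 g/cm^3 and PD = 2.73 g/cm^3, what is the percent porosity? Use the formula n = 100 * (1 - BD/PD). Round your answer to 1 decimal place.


Step 1: Formula: n = 100 * (1 - BD / PD)
Step 2: n = 100 * (1 - 1.48 / 2.73)
Step 3: n = 100 * (1 - 0.54212)
Step 4: n = 45.8%

45.8


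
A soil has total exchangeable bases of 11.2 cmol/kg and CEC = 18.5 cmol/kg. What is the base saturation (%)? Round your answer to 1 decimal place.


Step 1: BS = 100 * (sum of bases) / CEC
Step 2: BS = 100 * 11.2 / 18.5
Step 3: BS = 60.5%

60.5


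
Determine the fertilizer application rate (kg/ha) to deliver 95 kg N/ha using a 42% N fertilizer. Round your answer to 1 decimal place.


Step 1: Fertilizer rate = target N / (N content / 100)
Step 2: Rate = 95 / (42 / 100)
Step 3: Rate = 95 / 0.42
Step 4: Rate = 226.2 kg/ha

226.2


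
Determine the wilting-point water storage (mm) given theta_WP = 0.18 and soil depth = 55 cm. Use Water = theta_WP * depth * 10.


Step 1: Water (mm) = theta_WP * depth * 10
Step 2: Water = 0.18 * 55 * 10
Step 3: Water = 99.0 mm

99.0


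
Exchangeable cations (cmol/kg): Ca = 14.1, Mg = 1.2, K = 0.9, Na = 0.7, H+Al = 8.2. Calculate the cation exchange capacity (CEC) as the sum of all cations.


Step 1: CEC = Ca + Mg + K + Na + (H+Al)
Step 2: CEC = 14.1 + 1.2 + 0.9 + 0.7 + 8.2
Step 3: CEC = 25.1 cmol/kg

25.1


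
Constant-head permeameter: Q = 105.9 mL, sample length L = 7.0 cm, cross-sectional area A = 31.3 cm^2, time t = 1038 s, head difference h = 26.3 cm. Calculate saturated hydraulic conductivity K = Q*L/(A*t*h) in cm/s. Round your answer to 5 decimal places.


Step 1: K = Q * L / (A * t * h)
Step 2: Numerator = 105.9 * 7.0 = 741.3
Step 3: Denominator = 31.3 * 1038 * 26.3 = 854471.22
Step 4: K = 741.3 / 854471.22 = 0.00087 cm/s

0.00087


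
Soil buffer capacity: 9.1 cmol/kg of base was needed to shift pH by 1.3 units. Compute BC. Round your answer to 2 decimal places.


Step 1: BC = change in base / change in pH
Step 2: BC = 9.1 / 1.3
Step 3: BC = 7.0 cmol/(kg*pH unit)

7.0


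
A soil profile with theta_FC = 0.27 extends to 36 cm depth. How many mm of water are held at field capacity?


Step 1: Water (mm) = theta_FC * depth (cm) * 10
Step 2: Water = 0.27 * 36 * 10
Step 3: Water = 97.2 mm

97.2


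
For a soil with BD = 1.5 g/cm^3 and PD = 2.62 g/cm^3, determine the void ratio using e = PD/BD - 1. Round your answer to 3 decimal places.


Step 1: e = PD / BD - 1
Step 2: e = 2.62 / 1.5 - 1
Step 3: e = 1.74667 - 1
Step 4: e = 0.747

0.747


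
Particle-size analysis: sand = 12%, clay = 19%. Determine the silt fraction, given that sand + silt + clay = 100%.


Step 1: sand + silt + clay = 100%
Step 2: silt = 100 - sand - clay
Step 3: silt = 100 - 12 - 19
Step 4: silt = 69%

69


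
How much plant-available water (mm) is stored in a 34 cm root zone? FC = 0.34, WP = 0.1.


Step 1: Available water = (FC - WP) * depth * 10
Step 2: AW = (0.34 - 0.1) * 34 * 10
Step 3: AW = 0.24 * 34 * 10
Step 4: AW = 81.6 mm

81.6


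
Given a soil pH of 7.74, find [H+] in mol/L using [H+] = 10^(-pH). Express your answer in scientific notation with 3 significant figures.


Step 1: [H+] = 10^(-pH)
Step 2: [H+] = 10^(-7.74)
Step 3: [H+] = 1.82e-08 mol/L

1.82e-08


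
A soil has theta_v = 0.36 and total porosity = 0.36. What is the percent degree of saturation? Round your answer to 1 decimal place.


Step 1: S = 100 * theta_v / n
Step 2: S = 100 * 0.36 / 0.36
Step 3: S = 100.0%

100.0


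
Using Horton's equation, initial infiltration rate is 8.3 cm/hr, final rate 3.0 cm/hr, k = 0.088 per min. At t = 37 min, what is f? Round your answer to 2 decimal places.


Step 1: f = fc + (f0 - fc) * exp(-k * t)
Step 2: exp(-0.088 * 37) = 0.038542
Step 3: f = 3.0 + (8.3 - 3.0) * 0.038542
Step 4: f = 3.0 + 5.3 * 0.038542
Step 5: f = 3.2 cm/hr

3.2


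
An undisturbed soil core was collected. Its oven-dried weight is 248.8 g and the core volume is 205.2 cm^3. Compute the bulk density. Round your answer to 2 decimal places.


Step 1: Identify the formula: BD = dry mass / volume
Step 2: Substitute values: BD = 248.8 / 205.2
Step 3: BD = 1.21 g/cm^3

1.21


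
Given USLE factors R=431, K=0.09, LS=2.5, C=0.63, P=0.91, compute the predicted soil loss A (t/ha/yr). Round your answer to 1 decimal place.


Step 1: A = R * K * LS * C * P
Step 2: R * K = 431 * 0.09 = 38.79
Step 3: (R*K) * LS = 38.79 * 2.5 = 96.975
Step 4: * C * P = 96.975 * 0.63 * 0.91 = 55.6
Step 5: A = 55.6 t/(ha*yr)

55.6


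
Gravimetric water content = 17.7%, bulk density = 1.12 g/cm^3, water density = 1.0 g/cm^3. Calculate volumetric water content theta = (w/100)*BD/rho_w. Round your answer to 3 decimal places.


Step 1: theta = (w / 100) * BD / rho_w
Step 2: theta = (17.7 / 100) * 1.12 / 1.0
Step 3: theta = 0.177 * 1.12
Step 4: theta = 0.198

0.198


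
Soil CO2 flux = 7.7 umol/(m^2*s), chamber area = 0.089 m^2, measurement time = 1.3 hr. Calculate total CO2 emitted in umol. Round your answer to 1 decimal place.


Step 1: Convert time to seconds: 1.3 hr * 3600 = 4680.0 s
Step 2: Total = flux * area * time_s
Step 3: Total = 7.7 * 0.089 * 4680.0
Step 4: Total = 3207.2 umol

3207.2


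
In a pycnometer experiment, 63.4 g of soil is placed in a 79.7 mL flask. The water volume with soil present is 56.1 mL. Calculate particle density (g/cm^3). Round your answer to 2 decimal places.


Step 1: Volume of solids = flask volume - water volume with soil
Step 2: V_solids = 79.7 - 56.1 = 23.6 mL
Step 3: Particle density = mass / V_solids = 63.4 / 23.6 = 2.69 g/cm^3

2.69


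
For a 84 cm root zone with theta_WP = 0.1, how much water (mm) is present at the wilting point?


Step 1: Water (mm) = theta_WP * depth * 10
Step 2: Water = 0.1 * 84 * 10
Step 3: Water = 84.0 mm

84.0


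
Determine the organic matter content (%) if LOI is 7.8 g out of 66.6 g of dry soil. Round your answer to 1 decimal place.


Step 1: OM% = 100 * LOI / sample mass
Step 2: OM = 100 * 7.8 / 66.6
Step 3: OM = 11.7%

11.7


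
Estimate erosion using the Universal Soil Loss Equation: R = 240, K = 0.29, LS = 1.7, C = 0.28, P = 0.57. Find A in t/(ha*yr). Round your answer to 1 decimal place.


Step 1: A = R * K * LS * C * P
Step 2: R * K = 240 * 0.29 = 69.6
Step 3: (R*K) * LS = 69.6 * 1.7 = 118.32
Step 4: * C * P = 118.32 * 0.28 * 0.57 = 18.9
Step 5: A = 18.9 t/(ha*yr)

18.9


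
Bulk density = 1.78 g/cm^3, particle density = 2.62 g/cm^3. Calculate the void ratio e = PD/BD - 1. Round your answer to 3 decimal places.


Step 1: e = PD / BD - 1
Step 2: e = 2.62 / 1.78 - 1
Step 3: e = 1.47191 - 1
Step 4: e = 0.472

0.472


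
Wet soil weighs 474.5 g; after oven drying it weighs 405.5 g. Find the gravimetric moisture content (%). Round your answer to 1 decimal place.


Step 1: Water mass = wet - dry = 474.5 - 405.5 = 69.0 g
Step 2: w = 100 * water mass / dry mass
Step 3: w = 100 * 69.0 / 405.5 = 17.0%

17.0


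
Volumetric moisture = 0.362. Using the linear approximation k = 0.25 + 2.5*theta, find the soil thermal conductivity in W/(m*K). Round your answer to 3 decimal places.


Step 1: k = 0.25 + 2.5 * theta
Step 2: k = 0.25 + 2.5 * 0.362
Step 3: k = 0.25 + 0.905
Step 4: k = 1.155 W/(m*K)

1.155


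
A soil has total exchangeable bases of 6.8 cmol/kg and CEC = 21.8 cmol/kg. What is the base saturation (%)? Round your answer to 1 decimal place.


Step 1: BS = 100 * (sum of bases) / CEC
Step 2: BS = 100 * 6.8 / 21.8
Step 3: BS = 31.2%

31.2


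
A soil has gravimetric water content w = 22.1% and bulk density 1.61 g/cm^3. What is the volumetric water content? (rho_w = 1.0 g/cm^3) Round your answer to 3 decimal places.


Step 1: theta = (w / 100) * BD / rho_w
Step 2: theta = (22.1 / 100) * 1.61 / 1.0
Step 3: theta = 0.221 * 1.61
Step 4: theta = 0.356

0.356


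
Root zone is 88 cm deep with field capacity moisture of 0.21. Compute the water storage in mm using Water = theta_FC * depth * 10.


Step 1: Water (mm) = theta_FC * depth (cm) * 10
Step 2: Water = 0.21 * 88 * 10
Step 3: Water = 184.8 mm

184.8


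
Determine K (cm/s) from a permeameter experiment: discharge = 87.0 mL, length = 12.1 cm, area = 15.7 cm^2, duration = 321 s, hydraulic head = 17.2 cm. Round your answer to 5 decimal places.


Step 1: K = Q * L / (A * t * h)
Step 2: Numerator = 87.0 * 12.1 = 1052.7
Step 3: Denominator = 15.7 * 321 * 17.2 = 86682.84
Step 4: K = 1052.7 / 86682.84 = 0.01214 cm/s

0.01214


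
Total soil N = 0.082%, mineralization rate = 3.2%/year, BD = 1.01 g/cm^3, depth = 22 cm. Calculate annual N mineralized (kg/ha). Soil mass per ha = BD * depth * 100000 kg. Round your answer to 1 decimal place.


Step 1: Soil mass per ha = BD * depth * 100000 = 1.01 * 22 * 100000 = 2222000 kg
Step 2: Total N pool = soil mass * N%/100 = 2222000 * 0.082/100 = 1822.04 kg/ha
Step 3: N mineralized = N pool * rate%/100 = 1822.04 * 3.2/100 = 58.3 kg/ha/yr

58.3


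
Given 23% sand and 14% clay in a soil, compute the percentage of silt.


Step 1: sand + silt + clay = 100%
Step 2: silt = 100 - sand - clay
Step 3: silt = 100 - 23 - 14
Step 4: silt = 63%

63


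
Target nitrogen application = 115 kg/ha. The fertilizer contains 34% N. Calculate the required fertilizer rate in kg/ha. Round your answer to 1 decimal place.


Step 1: Fertilizer rate = target N / (N content / 100)
Step 2: Rate = 115 / (34 / 100)
Step 3: Rate = 115 / 0.34
Step 4: Rate = 338.2 kg/ha

338.2


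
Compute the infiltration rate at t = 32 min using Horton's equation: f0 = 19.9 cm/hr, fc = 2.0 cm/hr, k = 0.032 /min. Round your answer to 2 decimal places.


Step 1: f = fc + (f0 - fc) * exp(-k * t)
Step 2: exp(-0.032 * 32) = 0.359155
Step 3: f = 2.0 + (19.9 - 2.0) * 0.359155
Step 4: f = 2.0 + 17.9 * 0.359155
Step 5: f = 8.43 cm/hr

8.43


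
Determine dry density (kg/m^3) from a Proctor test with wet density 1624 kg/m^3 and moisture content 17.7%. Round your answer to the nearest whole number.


Step 1: Dry density = wet density / (1 + w/100)
Step 2: Dry density = 1624 / (1 + 17.7/100)
Step 3: Dry density = 1624 / 1.177
Step 4: Dry density = 1380 kg/m^3

1380


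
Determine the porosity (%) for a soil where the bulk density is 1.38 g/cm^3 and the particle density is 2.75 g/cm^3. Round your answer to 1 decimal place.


Step 1: Formula: n = 100 * (1 - BD / PD)
Step 2: n = 100 * (1 - 1.38 / 2.75)
Step 3: n = 100 * (1 - 0.50182)
Step 4: n = 49.8%

49.8


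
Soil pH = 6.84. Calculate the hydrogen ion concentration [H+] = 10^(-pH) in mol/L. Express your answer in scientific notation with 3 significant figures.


Step 1: [H+] = 10^(-pH)
Step 2: [H+] = 10^(-6.84)
Step 3: [H+] = 1.45e-07 mol/L

1.45e-07


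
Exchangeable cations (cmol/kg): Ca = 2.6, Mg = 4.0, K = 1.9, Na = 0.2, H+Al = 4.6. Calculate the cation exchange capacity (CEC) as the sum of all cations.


Step 1: CEC = Ca + Mg + K + Na + (H+Al)
Step 2: CEC = 2.6 + 4.0 + 1.9 + 0.2 + 4.6
Step 3: CEC = 13.3 cmol/kg

13.3


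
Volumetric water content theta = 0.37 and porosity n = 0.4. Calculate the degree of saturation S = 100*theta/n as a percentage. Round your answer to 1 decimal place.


Step 1: S = 100 * theta_v / n
Step 2: S = 100 * 0.37 / 0.4
Step 3: S = 92.5%

92.5


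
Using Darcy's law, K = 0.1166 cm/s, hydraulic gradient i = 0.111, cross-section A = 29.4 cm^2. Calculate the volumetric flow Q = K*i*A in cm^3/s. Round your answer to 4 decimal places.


Step 1: Apply Darcy's law: Q = K * i * A
Step 2: Q = 0.1166 * 0.111 * 29.4
Step 3: Q = 0.3805 cm^3/s

0.3805


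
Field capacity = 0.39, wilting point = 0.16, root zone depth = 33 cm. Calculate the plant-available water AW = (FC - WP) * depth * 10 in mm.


Step 1: Available water = (FC - WP) * depth * 10
Step 2: AW = (0.39 - 0.16) * 33 * 10
Step 3: AW = 0.23 * 33 * 10
Step 4: AW = 75.9 mm

75.9


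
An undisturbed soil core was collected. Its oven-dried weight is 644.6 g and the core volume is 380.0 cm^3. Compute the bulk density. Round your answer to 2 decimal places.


Step 1: Identify the formula: BD = dry mass / volume
Step 2: Substitute values: BD = 644.6 / 380.0
Step 3: BD = 1.7 g/cm^3

1.7


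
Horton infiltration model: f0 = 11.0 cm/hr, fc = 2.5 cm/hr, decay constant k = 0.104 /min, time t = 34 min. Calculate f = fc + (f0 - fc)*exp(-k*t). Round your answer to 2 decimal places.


Step 1: f = fc + (f0 - fc) * exp(-k * t)
Step 2: exp(-0.104 * 34) = 0.02913
Step 3: f = 2.5 + (11.0 - 2.5) * 0.02913
Step 4: f = 2.5 + 8.5 * 0.02913
Step 5: f = 2.75 cm/hr

2.75


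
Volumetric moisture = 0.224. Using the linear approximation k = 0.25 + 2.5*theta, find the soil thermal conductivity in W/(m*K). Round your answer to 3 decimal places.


Step 1: k = 0.25 + 2.5 * theta
Step 2: k = 0.25 + 2.5 * 0.224
Step 3: k = 0.25 + 0.56
Step 4: k = 0.81 W/(m*K)

0.81


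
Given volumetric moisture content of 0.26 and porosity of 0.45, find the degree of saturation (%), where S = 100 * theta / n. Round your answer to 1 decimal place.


Step 1: S = 100 * theta_v / n
Step 2: S = 100 * 0.26 / 0.45
Step 3: S = 57.8%

57.8


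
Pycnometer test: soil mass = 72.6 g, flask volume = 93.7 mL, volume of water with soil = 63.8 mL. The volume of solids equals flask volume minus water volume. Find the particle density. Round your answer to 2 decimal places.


Step 1: Volume of solids = flask volume - water volume with soil
Step 2: V_solids = 93.7 - 63.8 = 29.9 mL
Step 3: Particle density = mass / V_solids = 72.6 / 29.9 = 2.43 g/cm^3

2.43


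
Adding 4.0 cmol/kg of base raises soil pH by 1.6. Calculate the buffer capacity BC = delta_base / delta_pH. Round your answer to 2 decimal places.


Step 1: BC = change in base / change in pH
Step 2: BC = 4.0 / 1.6
Step 3: BC = 2.5 cmol/(kg*pH unit)

2.5


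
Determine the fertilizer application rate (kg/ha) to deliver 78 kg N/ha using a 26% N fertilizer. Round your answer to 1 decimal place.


Step 1: Fertilizer rate = target N / (N content / 100)
Step 2: Rate = 78 / (26 / 100)
Step 3: Rate = 78 / 0.26
Step 4: Rate = 300.0 kg/ha

300.0


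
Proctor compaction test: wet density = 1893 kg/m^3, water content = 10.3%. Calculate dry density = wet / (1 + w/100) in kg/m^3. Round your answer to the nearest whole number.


Step 1: Dry density = wet density / (1 + w/100)
Step 2: Dry density = 1893 / (1 + 10.3/100)
Step 3: Dry density = 1893 / 1.103
Step 4: Dry density = 1716 kg/m^3

1716


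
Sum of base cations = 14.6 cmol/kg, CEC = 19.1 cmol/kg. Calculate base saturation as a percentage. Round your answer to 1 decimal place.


Step 1: BS = 100 * (sum of bases) / CEC
Step 2: BS = 100 * 14.6 / 19.1
Step 3: BS = 76.4%

76.4


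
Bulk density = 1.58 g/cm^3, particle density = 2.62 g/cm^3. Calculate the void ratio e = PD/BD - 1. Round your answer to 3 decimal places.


Step 1: e = PD / BD - 1
Step 2: e = 2.62 / 1.58 - 1
Step 3: e = 1.65823 - 1
Step 4: e = 0.658

0.658


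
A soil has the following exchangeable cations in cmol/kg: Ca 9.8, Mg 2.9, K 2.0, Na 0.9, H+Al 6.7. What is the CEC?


Step 1: CEC = Ca + Mg + K + Na + (H+Al)
Step 2: CEC = 9.8 + 2.9 + 2.0 + 0.9 + 6.7
Step 3: CEC = 22.3 cmol/kg

22.3


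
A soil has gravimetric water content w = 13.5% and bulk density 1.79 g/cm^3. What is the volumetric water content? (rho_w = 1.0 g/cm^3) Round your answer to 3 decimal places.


Step 1: theta = (w / 100) * BD / rho_w
Step 2: theta = (13.5 / 100) * 1.79 / 1.0
Step 3: theta = 0.135 * 1.79
Step 4: theta = 0.242

0.242


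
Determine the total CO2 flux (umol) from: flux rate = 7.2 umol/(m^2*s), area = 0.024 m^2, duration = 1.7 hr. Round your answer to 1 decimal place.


Step 1: Convert time to seconds: 1.7 hr * 3600 = 6120.0 s
Step 2: Total = flux * area * time_s
Step 3: Total = 7.2 * 0.024 * 6120.0
Step 4: Total = 1057.5 umol

1057.5


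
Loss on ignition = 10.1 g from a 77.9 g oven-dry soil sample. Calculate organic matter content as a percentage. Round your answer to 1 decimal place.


Step 1: OM% = 100 * LOI / sample mass
Step 2: OM = 100 * 10.1 / 77.9
Step 3: OM = 13.0%

13.0


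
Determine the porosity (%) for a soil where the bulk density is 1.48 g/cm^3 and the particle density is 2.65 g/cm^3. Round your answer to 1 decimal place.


Step 1: Formula: n = 100 * (1 - BD / PD)
Step 2: n = 100 * (1 - 1.48 / 2.65)
Step 3: n = 100 * (1 - 0.55849)
Step 4: n = 44.2%

44.2


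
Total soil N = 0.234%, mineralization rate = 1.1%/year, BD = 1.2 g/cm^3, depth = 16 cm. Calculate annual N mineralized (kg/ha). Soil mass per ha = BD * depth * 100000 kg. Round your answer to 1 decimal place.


Step 1: Soil mass per ha = BD * depth * 100000 = 1.2 * 16 * 100000 = 1920000 kg
Step 2: Total N pool = soil mass * N%/100 = 1920000 * 0.234/100 = 4492.8 kg/ha
Step 3: N mineralized = N pool * rate%/100 = 4492.8 * 1.1/100 = 49.4 kg/ha/yr

49.4


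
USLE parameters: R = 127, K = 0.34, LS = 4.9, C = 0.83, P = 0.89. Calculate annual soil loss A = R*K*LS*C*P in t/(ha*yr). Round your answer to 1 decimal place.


Step 1: A = R * K * LS * C * P
Step 2: R * K = 127 * 0.34 = 43.18
Step 3: (R*K) * LS = 43.18 * 4.9 = 211.582
Step 4: * C * P = 211.582 * 0.83 * 0.89 = 156.3
Step 5: A = 156.3 t/(ha*yr)

156.3


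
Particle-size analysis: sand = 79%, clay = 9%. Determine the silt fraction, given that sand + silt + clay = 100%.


Step 1: sand + silt + clay = 100%
Step 2: silt = 100 - sand - clay
Step 3: silt = 100 - 79 - 9
Step 4: silt = 12%

12


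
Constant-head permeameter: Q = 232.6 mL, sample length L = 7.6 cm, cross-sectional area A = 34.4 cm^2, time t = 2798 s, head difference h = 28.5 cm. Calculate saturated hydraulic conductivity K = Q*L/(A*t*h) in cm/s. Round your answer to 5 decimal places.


Step 1: K = Q * L / (A * t * h)
Step 2: Numerator = 232.6 * 7.6 = 1767.76
Step 3: Denominator = 34.4 * 2798 * 28.5 = 2743159.2
Step 4: K = 1767.76 / 2743159.2 = 0.00064 cm/s

0.00064


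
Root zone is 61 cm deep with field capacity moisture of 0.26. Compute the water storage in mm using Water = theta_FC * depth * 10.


Step 1: Water (mm) = theta_FC * depth (cm) * 10
Step 2: Water = 0.26 * 61 * 10
Step 3: Water = 158.6 mm

158.6


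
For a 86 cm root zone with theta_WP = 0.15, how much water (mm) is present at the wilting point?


Step 1: Water (mm) = theta_WP * depth * 10
Step 2: Water = 0.15 * 86 * 10
Step 3: Water = 129.0 mm

129.0


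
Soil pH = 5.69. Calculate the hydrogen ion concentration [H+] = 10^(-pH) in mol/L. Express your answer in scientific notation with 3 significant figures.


Step 1: [H+] = 10^(-pH)
Step 2: [H+] = 10^(-5.69)
Step 3: [H+] = 2.04e-06 mol/L

2.04e-06


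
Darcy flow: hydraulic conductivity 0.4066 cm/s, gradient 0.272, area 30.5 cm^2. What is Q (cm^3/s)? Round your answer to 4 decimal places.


Step 1: Apply Darcy's law: Q = K * i * A
Step 2: Q = 0.4066 * 0.272 * 30.5
Step 3: Q = 3.3732 cm^3/s

3.3732


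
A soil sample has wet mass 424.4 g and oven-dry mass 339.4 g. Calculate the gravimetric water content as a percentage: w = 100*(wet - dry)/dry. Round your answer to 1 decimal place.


Step 1: Water mass = wet - dry = 424.4 - 339.4 = 85.0 g
Step 2: w = 100 * water mass / dry mass
Step 3: w = 100 * 85.0 / 339.4 = 25.0%

25.0


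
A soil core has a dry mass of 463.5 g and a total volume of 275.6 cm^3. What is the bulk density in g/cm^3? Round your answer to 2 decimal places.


Step 1: Identify the formula: BD = dry mass / volume
Step 2: Substitute values: BD = 463.5 / 275.6
Step 3: BD = 1.68 g/cm^3

1.68


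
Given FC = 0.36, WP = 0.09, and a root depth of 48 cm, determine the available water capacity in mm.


Step 1: Available water = (FC - WP) * depth * 10
Step 2: AW = (0.36 - 0.09) * 48 * 10
Step 3: AW = 0.27 * 48 * 10
Step 4: AW = 129.6 mm

129.6


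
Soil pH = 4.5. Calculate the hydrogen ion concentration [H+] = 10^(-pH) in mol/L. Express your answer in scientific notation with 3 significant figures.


Step 1: [H+] = 10^(-pH)
Step 2: [H+] = 10^(-4.5)
Step 3: [H+] = 3.16e-05 mol/L

3.16e-05


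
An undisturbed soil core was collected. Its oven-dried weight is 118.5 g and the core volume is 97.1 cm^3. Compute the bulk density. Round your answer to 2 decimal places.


Step 1: Identify the formula: BD = dry mass / volume
Step 2: Substitute values: BD = 118.5 / 97.1
Step 3: BD = 1.22 g/cm^3

1.22


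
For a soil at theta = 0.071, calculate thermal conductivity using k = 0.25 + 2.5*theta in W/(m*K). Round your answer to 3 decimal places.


Step 1: k = 0.25 + 2.5 * theta
Step 2: k = 0.25 + 2.5 * 0.071
Step 3: k = 0.25 + 0.178
Step 4: k = 0.428 W/(m*K)

0.428


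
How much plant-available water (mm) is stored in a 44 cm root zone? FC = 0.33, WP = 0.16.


Step 1: Available water = (FC - WP) * depth * 10
Step 2: AW = (0.33 - 0.16) * 44 * 10
Step 3: AW = 0.17 * 44 * 10
Step 4: AW = 74.8 mm

74.8


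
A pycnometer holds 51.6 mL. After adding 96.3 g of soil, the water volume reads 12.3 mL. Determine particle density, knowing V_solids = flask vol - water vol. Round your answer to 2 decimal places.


Step 1: Volume of solids = flask volume - water volume with soil
Step 2: V_solids = 51.6 - 12.3 = 39.3 mL
Step 3: Particle density = mass / V_solids = 96.3 / 39.3 = 2.45 g/cm^3

2.45


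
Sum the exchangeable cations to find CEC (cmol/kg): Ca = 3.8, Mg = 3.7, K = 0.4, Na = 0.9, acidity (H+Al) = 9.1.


Step 1: CEC = Ca + Mg + K + Na + (H+Al)
Step 2: CEC = 3.8 + 3.7 + 0.4 + 0.9 + 9.1
Step 3: CEC = 17.9 cmol/kg

17.9


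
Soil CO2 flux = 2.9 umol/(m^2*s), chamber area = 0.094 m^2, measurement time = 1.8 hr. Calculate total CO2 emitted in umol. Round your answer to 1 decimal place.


Step 1: Convert time to seconds: 1.8 hr * 3600 = 6480.0 s
Step 2: Total = flux * area * time_s
Step 3: Total = 2.9 * 0.094 * 6480.0
Step 4: Total = 1766.4 umol

1766.4


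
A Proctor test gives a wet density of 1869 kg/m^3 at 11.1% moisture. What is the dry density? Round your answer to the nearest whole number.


Step 1: Dry density = wet density / (1 + w/100)
Step 2: Dry density = 1869 / (1 + 11.1/100)
Step 3: Dry density = 1869 / 1.111
Step 4: Dry density = 1682 kg/m^3

1682


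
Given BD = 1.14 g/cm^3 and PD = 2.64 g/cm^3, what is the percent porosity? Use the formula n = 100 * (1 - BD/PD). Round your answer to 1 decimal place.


Step 1: Formula: n = 100 * (1 - BD / PD)
Step 2: n = 100 * (1 - 1.14 / 2.64)
Step 3: n = 100 * (1 - 0.43182)
Step 4: n = 56.8%

56.8


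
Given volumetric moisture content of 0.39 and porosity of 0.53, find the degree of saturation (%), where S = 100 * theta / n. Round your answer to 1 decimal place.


Step 1: S = 100 * theta_v / n
Step 2: S = 100 * 0.39 / 0.53
Step 3: S = 73.6%

73.6


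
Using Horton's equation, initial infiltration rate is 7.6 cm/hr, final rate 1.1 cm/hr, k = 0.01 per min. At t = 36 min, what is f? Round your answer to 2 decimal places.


Step 1: f = fc + (f0 - fc) * exp(-k * t)
Step 2: exp(-0.01 * 36) = 0.697676
Step 3: f = 1.1 + (7.6 - 1.1) * 0.697676
Step 4: f = 1.1 + 6.5 * 0.697676
Step 5: f = 5.63 cm/hr

5.63


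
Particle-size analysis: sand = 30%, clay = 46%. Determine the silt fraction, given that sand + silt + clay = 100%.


Step 1: sand + silt + clay = 100%
Step 2: silt = 100 - sand - clay
Step 3: silt = 100 - 30 - 46
Step 4: silt = 24%

24


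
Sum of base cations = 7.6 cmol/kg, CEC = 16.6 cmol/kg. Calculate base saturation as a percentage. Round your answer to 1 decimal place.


Step 1: BS = 100 * (sum of bases) / CEC
Step 2: BS = 100 * 7.6 / 16.6
Step 3: BS = 45.8%

45.8


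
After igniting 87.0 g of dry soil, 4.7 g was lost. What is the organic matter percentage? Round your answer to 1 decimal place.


Step 1: OM% = 100 * LOI / sample mass
Step 2: OM = 100 * 4.7 / 87.0
Step 3: OM = 5.4%

5.4


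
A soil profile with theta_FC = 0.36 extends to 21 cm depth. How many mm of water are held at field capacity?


Step 1: Water (mm) = theta_FC * depth (cm) * 10
Step 2: Water = 0.36 * 21 * 10
Step 3: Water = 75.6 mm

75.6


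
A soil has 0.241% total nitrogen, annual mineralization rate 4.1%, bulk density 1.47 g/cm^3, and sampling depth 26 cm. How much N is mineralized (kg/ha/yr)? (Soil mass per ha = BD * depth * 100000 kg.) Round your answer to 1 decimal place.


Step 1: Soil mass per ha = BD * depth * 100000 = 1.47 * 26 * 100000 = 3822000 kg
Step 2: Total N pool = soil mass * N%/100 = 3822000 * 0.241/100 = 9211.02 kg/ha
Step 3: N mineralized = N pool * rate%/100 = 9211.02 * 4.1/100 = 377.7 kg/ha/yr

377.7


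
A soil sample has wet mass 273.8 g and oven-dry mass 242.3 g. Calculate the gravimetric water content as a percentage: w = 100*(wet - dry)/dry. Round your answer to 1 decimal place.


Step 1: Water mass = wet - dry = 273.8 - 242.3 = 31.5 g
Step 2: w = 100 * water mass / dry mass
Step 3: w = 100 * 31.5 / 242.3 = 13.0%

13.0


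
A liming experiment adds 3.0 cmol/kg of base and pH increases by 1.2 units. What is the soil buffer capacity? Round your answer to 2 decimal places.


Step 1: BC = change in base / change in pH
Step 2: BC = 3.0 / 1.2
Step 3: BC = 2.5 cmol/(kg*pH unit)

2.5


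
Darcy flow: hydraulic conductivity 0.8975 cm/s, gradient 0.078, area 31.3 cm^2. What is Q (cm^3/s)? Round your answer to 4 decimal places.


Step 1: Apply Darcy's law: Q = K * i * A
Step 2: Q = 0.8975 * 0.078 * 31.3
Step 3: Q = 2.1912 cm^3/s

2.1912


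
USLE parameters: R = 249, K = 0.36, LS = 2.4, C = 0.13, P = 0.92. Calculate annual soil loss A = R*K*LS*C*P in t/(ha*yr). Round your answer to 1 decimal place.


Step 1: A = R * K * LS * C * P
Step 2: R * K = 249 * 0.36 = 89.64
Step 3: (R*K) * LS = 89.64 * 2.4 = 215.136
Step 4: * C * P = 215.136 * 0.13 * 0.92 = 25.7
Step 5: A = 25.7 t/(ha*yr)

25.7


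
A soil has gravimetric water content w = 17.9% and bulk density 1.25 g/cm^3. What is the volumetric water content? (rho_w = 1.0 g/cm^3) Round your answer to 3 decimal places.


Step 1: theta = (w / 100) * BD / rho_w
Step 2: theta = (17.9 / 100) * 1.25 / 1.0
Step 3: theta = 0.179 * 1.25
Step 4: theta = 0.224

0.224


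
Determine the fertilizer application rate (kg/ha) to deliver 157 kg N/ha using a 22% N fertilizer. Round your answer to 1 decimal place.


Step 1: Fertilizer rate = target N / (N content / 100)
Step 2: Rate = 157 / (22 / 100)
Step 3: Rate = 157 / 0.22
Step 4: Rate = 713.6 kg/ha

713.6


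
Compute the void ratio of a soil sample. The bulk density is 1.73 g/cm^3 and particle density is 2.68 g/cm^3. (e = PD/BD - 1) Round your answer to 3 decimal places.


Step 1: e = PD / BD - 1
Step 2: e = 2.68 / 1.73 - 1
Step 3: e = 1.54913 - 1
Step 4: e = 0.549

0.549


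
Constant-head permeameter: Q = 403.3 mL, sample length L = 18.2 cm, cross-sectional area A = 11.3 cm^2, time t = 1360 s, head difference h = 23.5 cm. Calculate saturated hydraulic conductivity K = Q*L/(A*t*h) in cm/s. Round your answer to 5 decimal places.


Step 1: K = Q * L / (A * t * h)
Step 2: Numerator = 403.3 * 18.2 = 7340.06
Step 3: Denominator = 11.3 * 1360 * 23.5 = 361148.0
Step 4: K = 7340.06 / 361148.0 = 0.02032 cm/s

0.02032


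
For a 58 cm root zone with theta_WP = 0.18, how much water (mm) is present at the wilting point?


Step 1: Water (mm) = theta_WP * depth * 10
Step 2: Water = 0.18 * 58 * 10
Step 3: Water = 104.4 mm

104.4


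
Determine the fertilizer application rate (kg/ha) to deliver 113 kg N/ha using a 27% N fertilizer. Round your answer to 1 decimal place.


Step 1: Fertilizer rate = target N / (N content / 100)
Step 2: Rate = 113 / (27 / 100)
Step 3: Rate = 113 / 0.27
Step 4: Rate = 418.5 kg/ha

418.5


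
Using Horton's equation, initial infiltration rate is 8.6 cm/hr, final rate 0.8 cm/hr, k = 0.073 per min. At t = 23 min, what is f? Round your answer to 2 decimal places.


Step 1: f = fc + (f0 - fc) * exp(-k * t)
Step 2: exp(-0.073 * 23) = 0.18656
Step 3: f = 0.8 + (8.6 - 0.8) * 0.18656
Step 4: f = 0.8 + 7.8 * 0.18656
Step 5: f = 2.26 cm/hr

2.26


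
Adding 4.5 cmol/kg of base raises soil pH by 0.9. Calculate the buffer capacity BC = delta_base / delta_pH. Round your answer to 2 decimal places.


Step 1: BC = change in base / change in pH
Step 2: BC = 4.5 / 0.9
Step 3: BC = 5.0 cmol/(kg*pH unit)

5.0


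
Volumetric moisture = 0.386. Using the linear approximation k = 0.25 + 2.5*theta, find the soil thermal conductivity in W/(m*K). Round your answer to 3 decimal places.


Step 1: k = 0.25 + 2.5 * theta
Step 2: k = 0.25 + 2.5 * 0.386
Step 3: k = 0.25 + 0.965
Step 4: k = 1.215 W/(m*K)

1.215


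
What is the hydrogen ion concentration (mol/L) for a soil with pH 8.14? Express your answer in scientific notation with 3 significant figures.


Step 1: [H+] = 10^(-pH)
Step 2: [H+] = 10^(-8.14)
Step 3: [H+] = 7.24e-09 mol/L

7.24e-09


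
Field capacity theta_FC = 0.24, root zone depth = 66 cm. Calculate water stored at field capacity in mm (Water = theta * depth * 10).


Step 1: Water (mm) = theta_FC * depth (cm) * 10
Step 2: Water = 0.24 * 66 * 10
Step 3: Water = 158.4 mm

158.4


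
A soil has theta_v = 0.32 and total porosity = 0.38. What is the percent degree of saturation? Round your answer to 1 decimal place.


Step 1: S = 100 * theta_v / n
Step 2: S = 100 * 0.32 / 0.38
Step 3: S = 84.2%

84.2


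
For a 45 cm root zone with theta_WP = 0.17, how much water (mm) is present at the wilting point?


Step 1: Water (mm) = theta_WP * depth * 10
Step 2: Water = 0.17 * 45 * 10
Step 3: Water = 76.5 mm

76.5


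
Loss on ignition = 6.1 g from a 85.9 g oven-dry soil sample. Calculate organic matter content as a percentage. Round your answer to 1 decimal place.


Step 1: OM% = 100 * LOI / sample mass
Step 2: OM = 100 * 6.1 / 85.9
Step 3: OM = 7.1%

7.1


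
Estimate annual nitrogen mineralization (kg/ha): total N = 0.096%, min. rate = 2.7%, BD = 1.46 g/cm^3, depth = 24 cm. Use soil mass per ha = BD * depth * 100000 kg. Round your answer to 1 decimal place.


Step 1: Soil mass per ha = BD * depth * 100000 = 1.46 * 24 * 100000 = 3504000 kg
Step 2: Total N pool = soil mass * N%/100 = 3504000 * 0.096/100 = 3363.84 kg/ha
Step 3: N mineralized = N pool * rate%/100 = 3363.84 * 2.7/100 = 90.8 kg/ha/yr

90.8


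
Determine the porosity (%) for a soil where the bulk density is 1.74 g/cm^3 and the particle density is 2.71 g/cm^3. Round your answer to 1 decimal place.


Step 1: Formula: n = 100 * (1 - BD / PD)
Step 2: n = 100 * (1 - 1.74 / 2.71)
Step 3: n = 100 * (1 - 0.64207)
Step 4: n = 35.8%

35.8


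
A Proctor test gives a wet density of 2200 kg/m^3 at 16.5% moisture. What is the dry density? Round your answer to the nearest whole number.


Step 1: Dry density = wet density / (1 + w/100)
Step 2: Dry density = 2200 / (1 + 16.5/100)
Step 3: Dry density = 2200 / 1.165
Step 4: Dry density = 1888 kg/m^3

1888


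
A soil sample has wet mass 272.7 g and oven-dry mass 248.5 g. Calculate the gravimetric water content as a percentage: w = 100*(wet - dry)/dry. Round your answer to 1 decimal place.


Step 1: Water mass = wet - dry = 272.7 - 248.5 = 24.2 g
Step 2: w = 100 * water mass / dry mass
Step 3: w = 100 * 24.2 / 248.5 = 9.7%

9.7


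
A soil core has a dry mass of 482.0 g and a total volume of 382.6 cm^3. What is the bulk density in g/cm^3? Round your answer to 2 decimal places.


Step 1: Identify the formula: BD = dry mass / volume
Step 2: Substitute values: BD = 482.0 / 382.6
Step 3: BD = 1.26 g/cm^3

1.26


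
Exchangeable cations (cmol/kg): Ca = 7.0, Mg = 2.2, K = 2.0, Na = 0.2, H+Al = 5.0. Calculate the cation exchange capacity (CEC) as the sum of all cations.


Step 1: CEC = Ca + Mg + K + Na + (H+Al)
Step 2: CEC = 7.0 + 2.2 + 2.0 + 0.2 + 5.0
Step 3: CEC = 16.4 cmol/kg

16.4


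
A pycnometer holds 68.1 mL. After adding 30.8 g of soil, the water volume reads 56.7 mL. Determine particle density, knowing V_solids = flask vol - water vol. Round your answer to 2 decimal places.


Step 1: Volume of solids = flask volume - water volume with soil
Step 2: V_solids = 68.1 - 56.7 = 11.4 mL
Step 3: Particle density = mass / V_solids = 30.8 / 11.4 = 2.7 g/cm^3

2.7


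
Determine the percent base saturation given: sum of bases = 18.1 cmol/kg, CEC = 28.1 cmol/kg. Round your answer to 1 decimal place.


Step 1: BS = 100 * (sum of bases) / CEC
Step 2: BS = 100 * 18.1 / 28.1
Step 3: BS = 64.4%

64.4


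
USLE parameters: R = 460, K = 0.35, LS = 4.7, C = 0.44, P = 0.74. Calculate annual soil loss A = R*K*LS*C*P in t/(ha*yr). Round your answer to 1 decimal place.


Step 1: A = R * K * LS * C * P
Step 2: R * K = 460 * 0.35 = 161.0
Step 3: (R*K) * LS = 161.0 * 4.7 = 756.7
Step 4: * C * P = 756.7 * 0.44 * 0.74 = 246.4
Step 5: A = 246.4 t/(ha*yr)

246.4
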